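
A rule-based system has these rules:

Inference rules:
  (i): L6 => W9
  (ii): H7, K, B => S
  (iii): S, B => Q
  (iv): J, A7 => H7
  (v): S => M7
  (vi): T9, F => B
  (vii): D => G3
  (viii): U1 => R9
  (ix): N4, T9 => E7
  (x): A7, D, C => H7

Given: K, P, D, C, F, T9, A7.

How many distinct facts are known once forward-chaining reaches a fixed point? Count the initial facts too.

13

Round 1: (vi) [T9, F => B]; (vii) [D => G3]; (x) [A7, D, C => H7]. New: B, G3, H7.
Round 2: (ii) [H7, K, B => S]. New: S.
Round 3: (iii) [S, B => Q]; (v) [S => M7]. New: Q, M7.
Closure: {A7, B, C, D, F, G3, H7, K, M7, P, Q, S, T9} — 13 facts.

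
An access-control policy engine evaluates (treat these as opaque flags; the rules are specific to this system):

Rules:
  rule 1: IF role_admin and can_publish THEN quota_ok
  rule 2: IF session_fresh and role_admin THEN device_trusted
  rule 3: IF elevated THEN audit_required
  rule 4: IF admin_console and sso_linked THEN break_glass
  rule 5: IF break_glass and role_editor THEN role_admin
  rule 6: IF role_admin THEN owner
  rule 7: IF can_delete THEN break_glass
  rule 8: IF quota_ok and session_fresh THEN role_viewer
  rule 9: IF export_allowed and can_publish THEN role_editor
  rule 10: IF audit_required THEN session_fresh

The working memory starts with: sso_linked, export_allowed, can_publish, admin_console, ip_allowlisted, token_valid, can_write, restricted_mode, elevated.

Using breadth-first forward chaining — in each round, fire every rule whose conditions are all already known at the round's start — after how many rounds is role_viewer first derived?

Round 1 — rule 3, rule 4, rule 9, derive audit_required, break_glass, role_editor.
Round 2 — rule 5, rule 10, derive role_admin, session_fresh.
Round 3 — rule 1, rule 2, rule 6, derive quota_ok, device_trusted, owner.
Round 4 — rule 8, derive role_viewer.
role_viewer first appears in round 4.

4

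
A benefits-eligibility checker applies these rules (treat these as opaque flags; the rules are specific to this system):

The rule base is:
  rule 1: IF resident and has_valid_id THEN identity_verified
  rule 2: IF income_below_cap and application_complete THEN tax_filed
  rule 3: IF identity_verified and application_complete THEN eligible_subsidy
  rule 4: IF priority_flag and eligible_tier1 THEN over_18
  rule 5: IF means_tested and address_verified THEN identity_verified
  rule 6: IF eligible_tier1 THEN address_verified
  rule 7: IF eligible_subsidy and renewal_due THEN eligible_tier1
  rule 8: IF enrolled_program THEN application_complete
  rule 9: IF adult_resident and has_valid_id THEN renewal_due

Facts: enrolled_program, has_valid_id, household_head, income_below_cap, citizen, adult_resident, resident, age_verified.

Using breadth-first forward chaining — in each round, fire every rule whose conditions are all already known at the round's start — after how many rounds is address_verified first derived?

4

Round 1 — rule 1, rule 8, rule 9, derive identity_verified, application_complete, renewal_due.
Round 2 — rule 2, rule 3, derive tax_filed, eligible_subsidy.
Round 3 — rule 7, derive eligible_tier1.
Round 4 — rule 6, derive address_verified.
address_verified first appears in round 4.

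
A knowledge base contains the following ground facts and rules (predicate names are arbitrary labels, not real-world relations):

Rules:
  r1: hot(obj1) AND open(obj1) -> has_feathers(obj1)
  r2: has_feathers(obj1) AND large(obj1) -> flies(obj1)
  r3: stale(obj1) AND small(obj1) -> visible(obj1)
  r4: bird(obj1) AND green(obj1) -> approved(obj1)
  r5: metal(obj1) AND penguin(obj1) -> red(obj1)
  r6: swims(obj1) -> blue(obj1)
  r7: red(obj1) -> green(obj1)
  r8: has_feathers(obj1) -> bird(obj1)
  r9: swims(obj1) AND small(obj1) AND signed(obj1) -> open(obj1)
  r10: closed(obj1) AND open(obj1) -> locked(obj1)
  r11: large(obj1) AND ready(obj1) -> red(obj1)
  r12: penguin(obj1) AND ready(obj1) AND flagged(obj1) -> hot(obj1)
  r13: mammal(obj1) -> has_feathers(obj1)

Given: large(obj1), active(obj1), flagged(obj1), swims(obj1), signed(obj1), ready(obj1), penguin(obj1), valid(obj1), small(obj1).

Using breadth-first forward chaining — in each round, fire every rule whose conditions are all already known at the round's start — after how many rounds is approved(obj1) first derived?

4

Round 1 fires r6, r9, r11, r12, giving blue(obj1), open(obj1), red(obj1), hot(obj1).
Round 2 fires r1, r7, giving has_feathers(obj1), green(obj1).
Round 3 fires r2, r8, giving flies(obj1), bird(obj1).
Round 4 fires r4, giving approved(obj1).
approved(obj1) first appears in round 4.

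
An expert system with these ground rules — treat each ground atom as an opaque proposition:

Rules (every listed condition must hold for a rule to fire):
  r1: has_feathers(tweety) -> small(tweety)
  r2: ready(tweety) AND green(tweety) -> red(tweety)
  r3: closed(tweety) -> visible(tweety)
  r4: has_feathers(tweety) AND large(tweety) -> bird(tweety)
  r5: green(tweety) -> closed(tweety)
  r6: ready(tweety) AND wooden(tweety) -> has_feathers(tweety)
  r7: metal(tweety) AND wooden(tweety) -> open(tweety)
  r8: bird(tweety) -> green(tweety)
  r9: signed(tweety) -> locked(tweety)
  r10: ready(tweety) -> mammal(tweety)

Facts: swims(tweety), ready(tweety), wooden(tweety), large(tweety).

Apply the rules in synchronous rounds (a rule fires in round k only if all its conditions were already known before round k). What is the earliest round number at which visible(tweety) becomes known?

5

Round 1 fires r6, r10, giving has_feathers(tweety), mammal(tweety).
Round 2 fires r1, r4, giving small(tweety), bird(tweety).
Round 3 fires r8, giving green(tweety).
Round 4 fires r2, r5, giving red(tweety), closed(tweety).
Round 5 fires r3, giving visible(tweety).
visible(tweety) first appears in round 5.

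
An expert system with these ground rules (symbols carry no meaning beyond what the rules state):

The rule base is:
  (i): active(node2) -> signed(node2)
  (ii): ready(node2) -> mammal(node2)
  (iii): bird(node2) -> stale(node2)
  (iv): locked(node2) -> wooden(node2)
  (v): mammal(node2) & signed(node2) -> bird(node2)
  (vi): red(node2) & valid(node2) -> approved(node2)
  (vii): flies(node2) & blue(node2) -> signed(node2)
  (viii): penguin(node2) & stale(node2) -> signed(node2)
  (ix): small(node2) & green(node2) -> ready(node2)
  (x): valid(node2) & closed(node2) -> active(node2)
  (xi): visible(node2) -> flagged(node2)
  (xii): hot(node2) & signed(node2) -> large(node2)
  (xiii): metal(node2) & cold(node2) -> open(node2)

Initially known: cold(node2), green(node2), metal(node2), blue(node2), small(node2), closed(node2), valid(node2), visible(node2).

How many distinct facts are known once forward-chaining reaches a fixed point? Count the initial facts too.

16

Round 1: (ix) [small(node2) & green(node2) -> ready(node2)]; (x) [valid(node2) & closed(node2) -> active(node2)]; (xi) [visible(node2) -> flagged(node2)]; (xiii) [metal(node2) & cold(node2) -> open(node2)]. Adds ready(node2), active(node2), flagged(node2), open(node2).
Round 2: (i) [active(node2) -> signed(node2)]; (ii) [ready(node2) -> mammal(node2)]. Adds signed(node2), mammal(node2).
Round 3: (v) [mammal(node2) & signed(node2) -> bird(node2)]. Adds bird(node2).
Round 4: (iii) [bird(node2) -> stale(node2)]. Adds stale(node2).
Closure: {active(node2), bird(node2), blue(node2), closed(node2), cold(node2), flagged(node2), green(node2), mammal(node2), metal(node2), open(node2), ready(node2), signed(node2), small(node2), stale(node2), valid(node2), visible(node2)} — 16 facts.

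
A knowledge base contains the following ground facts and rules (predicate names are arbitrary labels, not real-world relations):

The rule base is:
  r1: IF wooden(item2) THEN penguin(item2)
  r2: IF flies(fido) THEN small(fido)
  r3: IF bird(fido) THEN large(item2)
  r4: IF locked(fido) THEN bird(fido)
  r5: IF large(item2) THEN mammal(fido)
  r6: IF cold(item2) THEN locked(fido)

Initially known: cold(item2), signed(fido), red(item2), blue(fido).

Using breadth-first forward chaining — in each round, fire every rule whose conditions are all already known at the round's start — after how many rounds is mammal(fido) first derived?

4

Round 1: r6 [IF cold(item2) THEN locked(fido)]. Adds locked(fido).
Round 2: r4 [IF locked(fido) THEN bird(fido)]. Adds bird(fido).
Round 3: r3 [IF bird(fido) THEN large(item2)]. Adds large(item2).
Round 4: r5 [IF large(item2) THEN mammal(fido)]. Adds mammal(fido).
mammal(fido) first appears in round 4.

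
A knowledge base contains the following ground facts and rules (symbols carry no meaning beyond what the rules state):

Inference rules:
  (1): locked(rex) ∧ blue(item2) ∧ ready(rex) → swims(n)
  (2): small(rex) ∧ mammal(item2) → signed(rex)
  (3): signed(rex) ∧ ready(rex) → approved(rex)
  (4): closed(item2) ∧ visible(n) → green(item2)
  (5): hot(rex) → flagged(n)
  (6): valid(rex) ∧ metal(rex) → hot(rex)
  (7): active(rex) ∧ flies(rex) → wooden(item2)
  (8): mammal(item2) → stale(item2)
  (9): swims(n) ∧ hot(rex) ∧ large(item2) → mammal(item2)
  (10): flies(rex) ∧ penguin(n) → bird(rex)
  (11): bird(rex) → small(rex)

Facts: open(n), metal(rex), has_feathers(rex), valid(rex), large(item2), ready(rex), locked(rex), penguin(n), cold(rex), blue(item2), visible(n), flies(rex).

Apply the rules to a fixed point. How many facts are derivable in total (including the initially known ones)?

21

Round 1: (1) [locked(rex) ∧ blue(item2) ∧ ready(rex) → swims(n)]; (6) [valid(rex) ∧ metal(rex) → hot(rex)]; (10) [flies(rex) ∧ penguin(n) → bird(rex)]. New: swims(n), hot(rex), bird(rex).
Round 2: (5) [hot(rex) → flagged(n)]; (9) [swims(n) ∧ hot(rex) ∧ large(item2) → mammal(item2)]; (11) [bird(rex) → small(rex)]. New: flagged(n), mammal(item2), small(rex).
Round 3: (2) [small(rex) ∧ mammal(item2) → signed(rex)]; (8) [mammal(item2) → stale(item2)]. New: signed(rex), stale(item2).
Round 4: (3) [signed(rex) ∧ ready(rex) → approved(rex)]. New: approved(rex).
Closure: {approved(rex), bird(rex), blue(item2), cold(rex), flagged(n), flies(rex), has_feathers(rex), hot(rex), large(item2), locked(rex), mammal(item2), metal(rex), open(n), penguin(n), ready(rex), signed(rex), small(rex), stale(item2), swims(n), valid(rex), visible(n)} — 21 facts.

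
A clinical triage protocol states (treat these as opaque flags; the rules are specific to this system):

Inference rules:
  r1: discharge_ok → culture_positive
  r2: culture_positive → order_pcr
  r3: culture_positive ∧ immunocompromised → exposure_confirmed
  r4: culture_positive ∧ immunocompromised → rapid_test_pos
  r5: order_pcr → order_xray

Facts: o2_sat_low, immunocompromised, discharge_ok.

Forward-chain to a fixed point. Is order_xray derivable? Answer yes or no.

yes

Round 1: r1 [discharge_ok → culture_positive]. New: culture_positive.
Round 2: r2 [culture_positive → order_pcr]; r3 [culture_positive ∧ immunocompromised → exposure_confirmed]; r4 [culture_positive ∧ immunocompromised → rapid_test_pos]. New: order_pcr, exposure_confirmed, rapid_test_pos.
Round 3: r5 [order_pcr → order_xray]. New: order_xray.
order_xray appears in round 3, so it is derivable.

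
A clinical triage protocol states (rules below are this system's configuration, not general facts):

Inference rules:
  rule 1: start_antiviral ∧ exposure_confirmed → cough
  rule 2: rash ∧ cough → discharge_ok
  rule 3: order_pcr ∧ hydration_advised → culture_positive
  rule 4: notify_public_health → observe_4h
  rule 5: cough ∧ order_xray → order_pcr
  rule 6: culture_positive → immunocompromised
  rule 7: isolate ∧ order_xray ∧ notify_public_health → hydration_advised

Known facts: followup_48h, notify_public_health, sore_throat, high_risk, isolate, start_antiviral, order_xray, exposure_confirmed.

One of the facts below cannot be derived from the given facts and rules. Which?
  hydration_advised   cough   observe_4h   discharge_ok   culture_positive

[1] rule 1 [start_antiviral ∧ exposure_confirmed → cough]; rule 4 [notify_public_health → observe_4h]; rule 7 [isolate ∧ order_xray ∧ notify_public_health → hydration_advised]. ⇒ new: cough, observe_4h, hydration_advised.
[2] rule 5 [cough ∧ order_xray → order_pcr]. ⇒ new: order_pcr.
[3] rule 3 [order_pcr ∧ hydration_advised → culture_positive]. ⇒ new: culture_positive.
[4] rule 6 [culture_positive → immunocompromised]. ⇒ new: immunocompromised.
Derived: hydration_advised (round 1), cough (round 1), observe_4h (round 1), culture_positive (round 3). discharge_ok never appears in any round.

discharge_ok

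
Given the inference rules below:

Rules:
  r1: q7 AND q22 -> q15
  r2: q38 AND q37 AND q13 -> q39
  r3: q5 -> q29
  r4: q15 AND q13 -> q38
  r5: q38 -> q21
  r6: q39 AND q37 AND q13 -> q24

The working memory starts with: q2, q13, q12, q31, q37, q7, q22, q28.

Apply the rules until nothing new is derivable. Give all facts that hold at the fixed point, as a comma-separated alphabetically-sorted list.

q12, q13, q15, q2, q21, q22, q24, q28, q31, q37, q38, q39, q7

[1] r1 [q7 AND q22 -> q15]. ⇒ new: q15.
[2] r4 [q15 AND q13 -> q38]. ⇒ new: q38.
[3] r2 [q38 AND q37 AND q13 -> q39]; r5 [q38 -> q21]. ⇒ new: q39, q21.
[4] r6 [q39 AND q37 AND q13 -> q24]. ⇒ new: q24.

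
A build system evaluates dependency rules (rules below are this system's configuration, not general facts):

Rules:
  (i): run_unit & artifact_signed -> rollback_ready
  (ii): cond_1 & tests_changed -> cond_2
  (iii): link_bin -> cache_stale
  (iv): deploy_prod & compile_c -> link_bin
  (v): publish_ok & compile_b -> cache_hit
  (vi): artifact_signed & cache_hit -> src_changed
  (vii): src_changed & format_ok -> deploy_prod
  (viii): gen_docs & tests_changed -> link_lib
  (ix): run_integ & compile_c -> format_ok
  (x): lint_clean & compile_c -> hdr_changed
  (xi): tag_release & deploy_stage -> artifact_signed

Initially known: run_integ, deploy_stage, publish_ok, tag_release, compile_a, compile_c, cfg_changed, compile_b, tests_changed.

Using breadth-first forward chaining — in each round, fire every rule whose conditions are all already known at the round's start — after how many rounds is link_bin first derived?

4

Round 1: (v) [publish_ok & compile_b -> cache_hit]; (ix) [run_integ & compile_c -> format_ok]; (xi) [tag_release & deploy_stage -> artifact_signed]. New: cache_hit, format_ok, artifact_signed.
Round 2: (vi) [artifact_signed & cache_hit -> src_changed]. New: src_changed.
Round 3: (vii) [src_changed & format_ok -> deploy_prod]. New: deploy_prod.
Round 4: (iv) [deploy_prod & compile_c -> link_bin]. New: link_bin.
link_bin first appears in round 4.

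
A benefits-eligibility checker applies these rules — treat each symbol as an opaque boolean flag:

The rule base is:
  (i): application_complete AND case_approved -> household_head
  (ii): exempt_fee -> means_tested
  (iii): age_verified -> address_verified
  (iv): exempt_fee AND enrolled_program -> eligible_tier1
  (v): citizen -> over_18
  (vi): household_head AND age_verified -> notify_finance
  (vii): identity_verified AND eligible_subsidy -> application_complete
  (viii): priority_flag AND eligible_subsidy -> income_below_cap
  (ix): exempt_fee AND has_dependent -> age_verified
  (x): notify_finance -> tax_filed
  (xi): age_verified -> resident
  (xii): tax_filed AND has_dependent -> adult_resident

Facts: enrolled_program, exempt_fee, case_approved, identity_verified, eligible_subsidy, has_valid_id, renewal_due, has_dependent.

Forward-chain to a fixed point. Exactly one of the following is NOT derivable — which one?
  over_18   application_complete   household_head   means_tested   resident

over_18

Round 1 — (ii), (iv), (vii), (ix), derive means_tested, eligible_tier1, application_complete, age_verified.
Round 2 — (i), (iii), (xi), derive household_head, address_verified, resident.
Round 3 — (vi), derive notify_finance.
Round 4 — (x), derive tax_filed.
Round 5 — (xii), derive adult_resident.
Derived: household_head (round 2), means_tested (round 1), resident (round 2), application_complete (round 1). over_18 never appears in any round.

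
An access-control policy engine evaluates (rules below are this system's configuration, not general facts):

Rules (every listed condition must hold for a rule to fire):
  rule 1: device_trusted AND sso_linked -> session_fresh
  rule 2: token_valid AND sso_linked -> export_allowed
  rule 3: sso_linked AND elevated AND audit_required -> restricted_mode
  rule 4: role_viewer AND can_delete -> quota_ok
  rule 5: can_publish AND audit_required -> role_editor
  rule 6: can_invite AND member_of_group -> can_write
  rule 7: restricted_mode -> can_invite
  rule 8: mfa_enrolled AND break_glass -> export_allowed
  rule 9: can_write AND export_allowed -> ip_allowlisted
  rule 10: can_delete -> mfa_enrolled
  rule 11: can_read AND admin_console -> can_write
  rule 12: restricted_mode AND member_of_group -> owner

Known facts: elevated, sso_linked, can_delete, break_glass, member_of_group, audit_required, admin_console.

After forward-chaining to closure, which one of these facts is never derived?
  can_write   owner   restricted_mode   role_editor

role_editor

Round 1: rule 3 [sso_linked AND elevated AND audit_required -> restricted_mode]; rule 10 [can_delete -> mfa_enrolled]. New: restricted_mode, mfa_enrolled.
Round 2: rule 7 [restricted_mode -> can_invite]; rule 8 [mfa_enrolled AND break_glass -> export_allowed]; rule 12 [restricted_mode AND member_of_group -> owner]. New: can_invite, export_allowed, owner.
Round 3: rule 6 [can_invite AND member_of_group -> can_write]. New: can_write.
Round 4: rule 9 [can_write AND export_allowed -> ip_allowlisted]. New: ip_allowlisted.
Derived: can_write (round 3), restricted_mode (round 1), owner (round 2). role_editor never appears in any round.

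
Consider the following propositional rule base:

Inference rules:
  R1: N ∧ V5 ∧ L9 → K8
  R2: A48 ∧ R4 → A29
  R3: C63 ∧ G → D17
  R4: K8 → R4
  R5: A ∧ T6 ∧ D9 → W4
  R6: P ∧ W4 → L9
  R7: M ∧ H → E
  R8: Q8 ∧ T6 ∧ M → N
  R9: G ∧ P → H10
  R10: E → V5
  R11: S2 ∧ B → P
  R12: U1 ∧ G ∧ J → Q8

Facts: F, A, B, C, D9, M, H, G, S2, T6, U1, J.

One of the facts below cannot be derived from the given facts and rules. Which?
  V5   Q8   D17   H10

D17

Round 1: R5 [A ∧ T6 ∧ D9 → W4]; R7 [M ∧ H → E]; R11 [S2 ∧ B → P]; R12 [U1 ∧ G ∧ J → Q8]. Adds W4, E, P, Q8.
Round 2: R6 [P ∧ W4 → L9]; R8 [Q8 ∧ T6 ∧ M → N]; R9 [G ∧ P → H10]; R10 [E → V5]. Adds L9, N, H10, V5.
Round 3: R1 [N ∧ V5 ∧ L9 → K8]. Adds K8.
Round 4: R4 [K8 → R4]. Adds R4.
Derived: H10 (round 2), Q8 (round 1), V5 (round 2). D17 never appears in any round.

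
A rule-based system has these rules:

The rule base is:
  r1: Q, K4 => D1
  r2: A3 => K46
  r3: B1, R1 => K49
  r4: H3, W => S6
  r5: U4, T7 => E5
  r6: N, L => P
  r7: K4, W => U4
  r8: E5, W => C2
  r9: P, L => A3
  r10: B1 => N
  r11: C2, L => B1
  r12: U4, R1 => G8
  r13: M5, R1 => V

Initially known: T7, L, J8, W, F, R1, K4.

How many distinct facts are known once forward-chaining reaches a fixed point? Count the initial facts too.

Round 1 — r7, derive U4.
Round 2 — r5, r12, derive E5, G8.
Round 3 — r8, derive C2.
Round 4 — r11, derive B1.
Round 5 — r3, r10, derive K49, N.
Round 6 — r6, derive P.
Round 7 — r9, derive A3.
Round 8 — r2, derive K46.
Closure: {A3, B1, C2, E5, F, G8, J8, K4, K46, K49, L, N, P, R1, T7, U4, W} — 17 facts.

17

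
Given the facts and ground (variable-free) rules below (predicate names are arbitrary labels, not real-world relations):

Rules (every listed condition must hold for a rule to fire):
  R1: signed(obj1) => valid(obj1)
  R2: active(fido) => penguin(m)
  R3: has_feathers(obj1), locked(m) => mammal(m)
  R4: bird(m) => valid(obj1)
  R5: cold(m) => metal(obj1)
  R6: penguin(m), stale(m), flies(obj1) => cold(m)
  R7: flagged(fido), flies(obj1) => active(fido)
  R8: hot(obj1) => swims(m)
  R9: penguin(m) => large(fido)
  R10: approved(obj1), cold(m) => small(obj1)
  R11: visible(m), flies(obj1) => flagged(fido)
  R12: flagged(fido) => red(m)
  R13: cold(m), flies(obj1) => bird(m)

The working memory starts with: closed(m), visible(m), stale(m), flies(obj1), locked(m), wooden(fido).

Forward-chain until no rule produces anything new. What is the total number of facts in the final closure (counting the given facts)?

Round 1: R11 [visible(m), flies(obj1) => flagged(fido)]. New: flagged(fido).
Round 2: R7 [flagged(fido), flies(obj1) => active(fido)]; R12 [flagged(fido) => red(m)]. New: active(fido), red(m).
Round 3: R2 [active(fido) => penguin(m)]. New: penguin(m).
Round 4: R6 [penguin(m), stale(m), flies(obj1) => cold(m)]; R9 [penguin(m) => large(fido)]. New: cold(m), large(fido).
Round 5: R5 [cold(m) => metal(obj1)]; R13 [cold(m), flies(obj1) => bird(m)]. New: metal(obj1), bird(m).
Round 6: R4 [bird(m) => valid(obj1)]. New: valid(obj1).
Closure: {active(fido), bird(m), closed(m), cold(m), flagged(fido), flies(obj1), large(fido), locked(m), metal(obj1), penguin(m), red(m), stale(m), valid(obj1), visible(m), wooden(fido)} — 15 facts.

15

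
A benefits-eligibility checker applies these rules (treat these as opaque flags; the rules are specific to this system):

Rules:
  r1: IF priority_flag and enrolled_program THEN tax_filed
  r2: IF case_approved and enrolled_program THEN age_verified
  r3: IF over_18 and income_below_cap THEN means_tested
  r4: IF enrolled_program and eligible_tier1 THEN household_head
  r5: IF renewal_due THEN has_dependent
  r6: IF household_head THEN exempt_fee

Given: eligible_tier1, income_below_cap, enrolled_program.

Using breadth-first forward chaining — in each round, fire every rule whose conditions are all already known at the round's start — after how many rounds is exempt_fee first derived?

Round 1 fires r4, giving household_head.
Round 2 fires r6, giving exempt_fee.
exempt_fee first appears in round 2.

2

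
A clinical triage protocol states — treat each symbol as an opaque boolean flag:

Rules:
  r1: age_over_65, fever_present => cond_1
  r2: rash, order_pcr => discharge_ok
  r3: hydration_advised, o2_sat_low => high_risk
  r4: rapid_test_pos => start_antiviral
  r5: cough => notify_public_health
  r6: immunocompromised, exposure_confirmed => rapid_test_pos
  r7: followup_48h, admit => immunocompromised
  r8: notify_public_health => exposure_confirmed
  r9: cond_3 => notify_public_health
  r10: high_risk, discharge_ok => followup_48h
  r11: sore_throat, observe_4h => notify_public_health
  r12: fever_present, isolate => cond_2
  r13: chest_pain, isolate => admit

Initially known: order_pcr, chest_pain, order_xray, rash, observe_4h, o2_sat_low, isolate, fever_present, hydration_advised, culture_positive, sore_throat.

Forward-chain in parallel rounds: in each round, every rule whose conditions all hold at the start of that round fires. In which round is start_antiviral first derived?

5

Round 1 — r2, r3, r11, r12, r13, derive discharge_ok, high_risk, notify_public_health, cond_2, admit.
Round 2 — r8, r10, derive exposure_confirmed, followup_48h.
Round 3 — r7, derive immunocompromised.
Round 4 — r6, derive rapid_test_pos.
Round 5 — r4, derive start_antiviral.
start_antiviral first appears in round 5.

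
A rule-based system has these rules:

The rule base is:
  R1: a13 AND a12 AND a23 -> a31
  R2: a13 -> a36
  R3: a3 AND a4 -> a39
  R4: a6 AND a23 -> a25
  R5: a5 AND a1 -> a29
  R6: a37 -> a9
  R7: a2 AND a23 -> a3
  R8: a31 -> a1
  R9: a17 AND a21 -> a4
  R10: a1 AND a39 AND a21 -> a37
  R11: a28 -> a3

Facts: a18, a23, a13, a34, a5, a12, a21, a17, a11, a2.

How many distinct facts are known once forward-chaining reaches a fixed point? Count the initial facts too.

19

Round 1: R1 [a13 AND a12 AND a23 -> a31]; R2 [a13 -> a36]; R7 [a2 AND a23 -> a3]; R9 [a17 AND a21 -> a4]. Adds a31, a36, a3, a4.
Round 2: R3 [a3 AND a4 -> a39]; R8 [a31 -> a1]. Adds a39, a1.
Round 3: R5 [a5 AND a1 -> a29]; R10 [a1 AND a39 AND a21 -> a37]. Adds a29, a37.
Round 4: R6 [a37 -> a9]. Adds a9.
Closure: {a1, a11, a12, a13, a17, a18, a2, a21, a23, a29, a3, a31, a34, a36, a37, a39, a4, a5, a9} — 19 facts.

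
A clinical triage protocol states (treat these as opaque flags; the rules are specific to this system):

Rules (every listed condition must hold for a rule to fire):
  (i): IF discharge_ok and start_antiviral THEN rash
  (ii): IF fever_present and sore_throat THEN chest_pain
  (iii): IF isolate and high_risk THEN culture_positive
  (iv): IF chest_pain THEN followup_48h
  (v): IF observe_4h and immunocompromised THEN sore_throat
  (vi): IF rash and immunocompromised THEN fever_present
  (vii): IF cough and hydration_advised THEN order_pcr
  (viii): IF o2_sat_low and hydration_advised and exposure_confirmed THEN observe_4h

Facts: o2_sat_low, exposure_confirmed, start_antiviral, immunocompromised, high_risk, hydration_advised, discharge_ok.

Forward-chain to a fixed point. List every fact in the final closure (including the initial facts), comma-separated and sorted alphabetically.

Round 1 — (i), (viii), derive rash, observe_4h.
Round 2 — (v), (vi), derive sore_throat, fever_present.
Round 3 — (ii), derive chest_pain.
Round 4 — (iv), derive followup_48h.

chest_pain, discharge_ok, exposure_confirmed, fever_present, followup_48h, high_risk, hydration_advised, immunocompromised, o2_sat_low, observe_4h, rash, sore_throat, start_antiviral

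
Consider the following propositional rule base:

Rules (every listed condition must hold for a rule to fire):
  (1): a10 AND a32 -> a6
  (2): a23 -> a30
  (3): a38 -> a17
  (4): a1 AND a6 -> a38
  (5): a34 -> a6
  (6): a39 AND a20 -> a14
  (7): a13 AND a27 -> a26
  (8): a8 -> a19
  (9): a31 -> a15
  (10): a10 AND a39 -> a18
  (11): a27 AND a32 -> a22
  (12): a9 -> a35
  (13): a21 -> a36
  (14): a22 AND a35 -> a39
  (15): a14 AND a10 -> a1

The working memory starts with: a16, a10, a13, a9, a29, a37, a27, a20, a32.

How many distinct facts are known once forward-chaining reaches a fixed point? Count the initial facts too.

Round 1 fires (1), (7), (11), (12), giving a6, a26, a22, a35.
Round 2 fires (14), giving a39.
Round 3 fires (6), (10), giving a14, a18.
Round 4 fires (15), giving a1.
Round 5 fires (4), giving a38.
Round 6 fires (3), giving a17.
Closure: {a1, a10, a13, a14, a16, a17, a18, a20, a22, a26, a27, a29, a32, a35, a37, a38, a39, a6, a9} — 19 facts.

19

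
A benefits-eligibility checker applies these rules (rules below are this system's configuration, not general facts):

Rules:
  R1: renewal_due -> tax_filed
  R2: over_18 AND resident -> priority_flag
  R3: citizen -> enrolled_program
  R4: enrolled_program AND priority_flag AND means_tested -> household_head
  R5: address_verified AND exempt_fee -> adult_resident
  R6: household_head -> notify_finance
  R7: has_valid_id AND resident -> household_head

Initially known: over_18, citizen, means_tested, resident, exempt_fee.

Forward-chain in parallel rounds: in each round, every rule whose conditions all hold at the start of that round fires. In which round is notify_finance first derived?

Round 1 fires R2, R3, giving priority_flag, enrolled_program.
Round 2 fires R4, giving household_head.
Round 3 fires R6, giving notify_finance.
notify_finance first appears in round 3.

3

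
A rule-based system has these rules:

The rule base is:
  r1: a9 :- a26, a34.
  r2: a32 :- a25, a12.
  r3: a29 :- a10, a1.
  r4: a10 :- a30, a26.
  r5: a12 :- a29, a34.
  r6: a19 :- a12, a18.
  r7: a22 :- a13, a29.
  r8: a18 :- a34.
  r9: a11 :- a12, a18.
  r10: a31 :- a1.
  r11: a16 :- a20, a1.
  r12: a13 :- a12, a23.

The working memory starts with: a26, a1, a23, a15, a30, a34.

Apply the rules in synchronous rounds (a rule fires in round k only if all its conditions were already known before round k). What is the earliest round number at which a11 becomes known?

[1] r1 [a9 :- a26, a34.]; r4 [a10 :- a30, a26.]; r8 [a18 :- a34.]; r10 [a31 :- a1.]. ⇒ new: a9, a10, a18, a31.
[2] r3 [a29 :- a10, a1.]. ⇒ new: a29.
[3] r5 [a12 :- a29, a34.]. ⇒ new: a12.
[4] r6 [a19 :- a12, a18.]; r9 [a11 :- a12, a18.]; r12 [a13 :- a12, a23.]. ⇒ new: a19, a11, a13.
a11 first appears in round 4.

4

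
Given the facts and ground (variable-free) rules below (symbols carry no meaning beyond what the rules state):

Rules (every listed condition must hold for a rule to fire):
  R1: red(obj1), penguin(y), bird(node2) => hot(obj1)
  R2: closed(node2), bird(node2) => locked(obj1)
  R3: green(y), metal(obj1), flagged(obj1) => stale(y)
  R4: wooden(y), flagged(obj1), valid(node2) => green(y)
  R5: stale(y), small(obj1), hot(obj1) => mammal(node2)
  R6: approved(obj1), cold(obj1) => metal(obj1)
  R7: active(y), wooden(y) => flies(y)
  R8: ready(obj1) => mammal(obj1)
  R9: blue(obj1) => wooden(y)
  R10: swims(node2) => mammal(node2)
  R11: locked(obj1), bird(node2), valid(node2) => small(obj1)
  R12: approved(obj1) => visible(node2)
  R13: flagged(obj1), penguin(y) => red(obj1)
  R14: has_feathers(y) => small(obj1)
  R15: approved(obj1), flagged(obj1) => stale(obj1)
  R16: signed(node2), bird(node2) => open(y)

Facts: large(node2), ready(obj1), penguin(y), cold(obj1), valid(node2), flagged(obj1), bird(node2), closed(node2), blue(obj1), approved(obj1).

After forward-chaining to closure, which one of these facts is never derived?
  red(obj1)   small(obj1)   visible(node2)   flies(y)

flies(y)

[1] R2 [closed(node2), bird(node2) => locked(obj1)]; R6 [approved(obj1), cold(obj1) => metal(obj1)]; R8 [ready(obj1) => mammal(obj1)]; R9 [blue(obj1) => wooden(y)]; R12 [approved(obj1) => visible(node2)]; R13 [flagged(obj1), penguin(y) => red(obj1)]; R15 [approved(obj1), flagged(obj1) => stale(obj1)]. ⇒ new: locked(obj1), metal(obj1), mammal(obj1), wooden(y), visible(node2), red(obj1), stale(obj1).
[2] R1 [red(obj1), penguin(y), bird(node2) => hot(obj1)]; R4 [wooden(y), flagged(obj1), valid(node2) => green(y)]; R11 [locked(obj1), bird(node2), valid(node2) => small(obj1)]. ⇒ new: hot(obj1), green(y), small(obj1).
[3] R3 [green(y), metal(obj1), flagged(obj1) => stale(y)]. ⇒ new: stale(y).
[4] R5 [stale(y), small(obj1), hot(obj1) => mammal(node2)]. ⇒ new: mammal(node2).
Derived: red(obj1) (round 1), small(obj1) (round 2), visible(node2) (round 1). flies(y) never appears in any round.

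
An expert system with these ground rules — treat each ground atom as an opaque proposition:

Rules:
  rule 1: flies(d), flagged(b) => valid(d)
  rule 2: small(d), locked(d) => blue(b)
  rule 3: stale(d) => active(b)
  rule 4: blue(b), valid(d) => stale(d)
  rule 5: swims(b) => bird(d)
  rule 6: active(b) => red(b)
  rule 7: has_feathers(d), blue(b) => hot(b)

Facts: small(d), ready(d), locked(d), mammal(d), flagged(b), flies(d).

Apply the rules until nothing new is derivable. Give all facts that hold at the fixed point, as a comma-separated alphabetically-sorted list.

active(b), blue(b), flagged(b), flies(d), locked(d), mammal(d), ready(d), red(b), small(d), stale(d), valid(d)

Round 1: rule 1 [flies(d), flagged(b) => valid(d)]; rule 2 [small(d), locked(d) => blue(b)]. New: valid(d), blue(b).
Round 2: rule 4 [blue(b), valid(d) => stale(d)]. New: stale(d).
Round 3: rule 3 [stale(d) => active(b)]. New: active(b).
Round 4: rule 6 [active(b) => red(b)]. New: red(b).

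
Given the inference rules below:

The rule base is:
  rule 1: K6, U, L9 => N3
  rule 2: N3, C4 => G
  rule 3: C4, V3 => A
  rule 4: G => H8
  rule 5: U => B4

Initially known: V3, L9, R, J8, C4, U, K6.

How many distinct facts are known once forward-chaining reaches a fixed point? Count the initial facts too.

Round 1 — rule 1, rule 3, rule 5, derive N3, A, B4.
Round 2 — rule 2, derive G.
Round 3 — rule 4, derive H8.
Closure: {A, B4, C4, G, H8, J8, K6, L9, N3, R, U, V3} — 12 facts.

12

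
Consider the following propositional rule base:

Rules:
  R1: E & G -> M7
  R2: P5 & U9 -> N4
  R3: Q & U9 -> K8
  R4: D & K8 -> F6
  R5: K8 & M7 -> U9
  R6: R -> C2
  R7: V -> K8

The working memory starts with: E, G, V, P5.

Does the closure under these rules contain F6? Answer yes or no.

no

Round 1: R1 [E & G -> M7]; R7 [V -> K8]. New: M7, K8.
Round 2: R5 [K8 & M7 -> U9]. New: U9.
Round 3: R2 [P5 & U9 -> N4]. New: N4.
Fixed point reached. F6 is concluded only by R4; R4 needs D (never derived).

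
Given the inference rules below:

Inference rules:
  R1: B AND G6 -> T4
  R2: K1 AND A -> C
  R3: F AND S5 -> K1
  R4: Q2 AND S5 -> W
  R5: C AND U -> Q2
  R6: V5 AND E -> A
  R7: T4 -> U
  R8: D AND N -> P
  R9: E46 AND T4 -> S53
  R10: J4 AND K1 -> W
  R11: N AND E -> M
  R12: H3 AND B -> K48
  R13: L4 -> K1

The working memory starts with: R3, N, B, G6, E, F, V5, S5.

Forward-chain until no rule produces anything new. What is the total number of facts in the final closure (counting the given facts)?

Round 1: R1 [B AND G6 -> T4]; R3 [F AND S5 -> K1]; R6 [V5 AND E -> A]; R11 [N AND E -> M]. Adds T4, K1, A, M.
Round 2: R2 [K1 AND A -> C]; R7 [T4 -> U]. Adds C, U.
Round 3: R5 [C AND U -> Q2]. Adds Q2.
Round 4: R4 [Q2 AND S5 -> W]. Adds W.
Closure: {A, B, C, E, F, G6, K1, M, N, Q2, R3, S5, T4, U, V5, W} — 16 facts.

16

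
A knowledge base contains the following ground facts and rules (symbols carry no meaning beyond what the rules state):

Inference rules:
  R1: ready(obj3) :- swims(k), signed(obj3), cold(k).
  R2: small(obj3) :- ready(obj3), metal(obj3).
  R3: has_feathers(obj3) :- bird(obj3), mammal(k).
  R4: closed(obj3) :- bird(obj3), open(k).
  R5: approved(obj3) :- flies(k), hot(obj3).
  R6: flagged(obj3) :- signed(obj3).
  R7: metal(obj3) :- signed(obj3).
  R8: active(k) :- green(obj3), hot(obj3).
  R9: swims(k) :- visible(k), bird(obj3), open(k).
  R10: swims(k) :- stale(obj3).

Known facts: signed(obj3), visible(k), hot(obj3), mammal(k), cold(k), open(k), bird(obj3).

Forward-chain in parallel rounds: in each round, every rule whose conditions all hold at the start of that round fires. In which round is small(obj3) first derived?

Round 1: R3 [has_feathers(obj3) :- bird(obj3), mammal(k).]; R4 [closed(obj3) :- bird(obj3), open(k).]; R6 [flagged(obj3) :- signed(obj3).]; R7 [metal(obj3) :- signed(obj3).]; R9 [swims(k) :- visible(k), bird(obj3), open(k).]. Adds has_feathers(obj3), closed(obj3), flagged(obj3), metal(obj3), swims(k).
Round 2: R1 [ready(obj3) :- swims(k), signed(obj3), cold(k).]. Adds ready(obj3).
Round 3: R2 [small(obj3) :- ready(obj3), metal(obj3).]. Adds small(obj3).
small(obj3) first appears in round 3.

3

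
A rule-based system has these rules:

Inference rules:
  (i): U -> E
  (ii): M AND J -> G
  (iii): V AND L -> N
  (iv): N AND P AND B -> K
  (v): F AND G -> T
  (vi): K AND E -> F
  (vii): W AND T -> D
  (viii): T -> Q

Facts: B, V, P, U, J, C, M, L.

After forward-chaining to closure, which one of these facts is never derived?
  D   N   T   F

D

Round 1 fires (i), (ii), (iii), giving E, G, N.
Round 2 fires (iv), giving K.
Round 3 fires (vi), giving F.
Round 4 fires (v), giving T.
Round 5 fires (viii), giving Q.
Derived: N (round 1), T (round 4), F (round 3). D never appears in any round.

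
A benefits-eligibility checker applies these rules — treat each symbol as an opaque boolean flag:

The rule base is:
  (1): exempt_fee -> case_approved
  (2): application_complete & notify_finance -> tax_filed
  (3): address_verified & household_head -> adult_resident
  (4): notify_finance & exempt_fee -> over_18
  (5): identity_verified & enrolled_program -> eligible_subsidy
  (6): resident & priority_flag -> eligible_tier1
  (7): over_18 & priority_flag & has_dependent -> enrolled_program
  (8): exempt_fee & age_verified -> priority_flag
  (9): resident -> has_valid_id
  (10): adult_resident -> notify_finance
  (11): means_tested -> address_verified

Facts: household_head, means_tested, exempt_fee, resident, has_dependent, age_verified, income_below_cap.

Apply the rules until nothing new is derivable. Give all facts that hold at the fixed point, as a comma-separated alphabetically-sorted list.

address_verified, adult_resident, age_verified, case_approved, eligible_tier1, enrolled_program, exempt_fee, has_dependent, has_valid_id, household_head, income_below_cap, means_tested, notify_finance, over_18, priority_flag, resident

Round 1: (1) [exempt_fee -> case_approved]; (8) [exempt_fee & age_verified -> priority_flag]; (9) [resident -> has_valid_id]; (11) [means_tested -> address_verified]. Adds case_approved, priority_flag, has_valid_id, address_verified.
Round 2: (3) [address_verified & household_head -> adult_resident]; (6) [resident & priority_flag -> eligible_tier1]. Adds adult_resident, eligible_tier1.
Round 3: (10) [adult_resident -> notify_finance]. Adds notify_finance.
Round 4: (4) [notify_finance & exempt_fee -> over_18]. Adds over_18.
Round 5: (7) [over_18 & priority_flag & has_dependent -> enrolled_program]. Adds enrolled_program.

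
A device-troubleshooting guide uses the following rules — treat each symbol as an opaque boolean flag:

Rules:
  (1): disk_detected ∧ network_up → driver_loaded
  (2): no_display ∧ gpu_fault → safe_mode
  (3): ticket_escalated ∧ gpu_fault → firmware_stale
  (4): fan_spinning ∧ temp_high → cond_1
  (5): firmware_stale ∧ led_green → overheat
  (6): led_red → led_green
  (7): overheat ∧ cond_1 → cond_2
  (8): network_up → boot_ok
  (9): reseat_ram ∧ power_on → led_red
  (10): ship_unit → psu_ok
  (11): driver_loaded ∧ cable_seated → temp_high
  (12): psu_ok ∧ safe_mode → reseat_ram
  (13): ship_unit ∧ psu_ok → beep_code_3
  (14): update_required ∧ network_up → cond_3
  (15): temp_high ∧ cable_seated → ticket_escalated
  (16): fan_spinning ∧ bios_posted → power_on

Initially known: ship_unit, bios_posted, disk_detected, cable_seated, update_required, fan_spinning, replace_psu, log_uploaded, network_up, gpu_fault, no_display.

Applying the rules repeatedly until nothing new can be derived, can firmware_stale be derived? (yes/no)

Round 1: (1) [disk_detected ∧ network_up → driver_loaded]; (2) [no_display ∧ gpu_fault → safe_mode]; (8) [network_up → boot_ok]; (10) [ship_unit → psu_ok]; (14) [update_required ∧ network_up → cond_3]; (16) [fan_spinning ∧ bios_posted → power_on]. Adds driver_loaded, safe_mode, boot_ok, psu_ok, cond_3, power_on.
Round 2: (11) [driver_loaded ∧ cable_seated → temp_high]; (12) [psu_ok ∧ safe_mode → reseat_ram]; (13) [ship_unit ∧ psu_ok → beep_code_3]. Adds temp_high, reseat_ram, beep_code_3.
Round 3: (4) [fan_spinning ∧ temp_high → cond_1]; (9) [reseat_ram ∧ power_on → led_red]; (15) [temp_high ∧ cable_seated → ticket_escalated]. Adds cond_1, led_red, ticket_escalated.
Round 4: (3) [ticket_escalated ∧ gpu_fault → firmware_stale]; (6) [led_red → led_green]. Adds firmware_stale, led_green.
Round 5: (5) [firmware_stale ∧ led_green → overheat]. Adds overheat.
Round 6: (7) [overheat ∧ cond_1 → cond_2]. Adds cond_2.
firmware_stale appears in round 4, so it is derivable.

yes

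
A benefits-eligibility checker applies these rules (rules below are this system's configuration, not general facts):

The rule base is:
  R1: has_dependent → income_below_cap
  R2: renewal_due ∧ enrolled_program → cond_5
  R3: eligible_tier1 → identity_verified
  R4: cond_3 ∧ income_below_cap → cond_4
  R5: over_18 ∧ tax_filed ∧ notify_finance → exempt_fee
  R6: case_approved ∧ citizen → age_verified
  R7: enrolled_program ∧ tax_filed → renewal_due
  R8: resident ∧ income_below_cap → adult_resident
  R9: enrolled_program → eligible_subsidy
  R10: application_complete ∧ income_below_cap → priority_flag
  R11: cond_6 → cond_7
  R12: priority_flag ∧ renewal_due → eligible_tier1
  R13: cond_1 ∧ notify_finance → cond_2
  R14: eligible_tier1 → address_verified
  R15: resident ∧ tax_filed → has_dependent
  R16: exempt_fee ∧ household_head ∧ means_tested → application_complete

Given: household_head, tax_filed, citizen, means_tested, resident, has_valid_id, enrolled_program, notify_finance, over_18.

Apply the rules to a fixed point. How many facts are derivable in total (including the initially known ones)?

Round 1: R5 [over_18 ∧ tax_filed ∧ notify_finance → exempt_fee]; R7 [enrolled_program ∧ tax_filed → renewal_due]; R9 [enrolled_program → eligible_subsidy]; R15 [resident ∧ tax_filed → has_dependent]. Adds exempt_fee, renewal_due, eligible_subsidy, has_dependent.
Round 2: R1 [has_dependent → income_below_cap]; R2 [renewal_due ∧ enrolled_program → cond_5]; R16 [exempt_fee ∧ household_head ∧ means_tested → application_complete]. Adds income_below_cap, cond_5, application_complete.
Round 3: R8 [resident ∧ income_below_cap → adult_resident]; R10 [application_complete ∧ income_below_cap → priority_flag]. Adds adult_resident, priority_flag.
Round 4: R12 [priority_flag ∧ renewal_due → eligible_tier1]. Adds eligible_tier1.
Round 5: R3 [eligible_tier1 → identity_verified]; R14 [eligible_tier1 → address_verified]. Adds identity_verified, address_verified.
Closure: {address_verified, adult_resident, application_complete, citizen, cond_5, eligible_subsidy, eligible_tier1, enrolled_program, exempt_fee, has_dependent, has_valid_id, household_head, identity_verified, income_below_cap, means_tested, notify_finance, over_18, priority_flag, renewal_due, resident, tax_filed} — 21 facts.

21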